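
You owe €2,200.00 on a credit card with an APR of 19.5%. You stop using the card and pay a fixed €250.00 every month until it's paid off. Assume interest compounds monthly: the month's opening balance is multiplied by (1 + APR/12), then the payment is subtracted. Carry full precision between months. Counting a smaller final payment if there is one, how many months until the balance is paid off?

10 payments

Monthly rate r = 19.5%/12 = 1.625% = 0.01625.
Recurrence: B ← B·(1+r) − €250.00.
Month 1: interest €35.75; balance after payment €1,985.75.
Month 2: interest €32.27; balance after payment €1,768.02.
Closed form: n = −ln(1 − rB₀/P)/ln(1+r) = −ln(0.857)/ln(1.01625) ≈ 9.573, so the balance reaches zero during payment 10.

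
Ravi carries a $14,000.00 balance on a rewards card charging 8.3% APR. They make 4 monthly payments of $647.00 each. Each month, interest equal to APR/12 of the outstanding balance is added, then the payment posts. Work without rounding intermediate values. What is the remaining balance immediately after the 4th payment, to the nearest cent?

$11,776.40

Monthly rate r = 8.3%/12 = 0.691667% = 0.00691667.
Each month: B ← B·(1+r) − $647.00.
Month 1: interest $96.83; balance after payment $13,449.83.
Month 2: interest $93.03; balance after payment $12,895.86.
Month 3: interest $89.20; balance after payment $12,338.06.
Month 4: interest $85.34; balance after payment $11,776.40.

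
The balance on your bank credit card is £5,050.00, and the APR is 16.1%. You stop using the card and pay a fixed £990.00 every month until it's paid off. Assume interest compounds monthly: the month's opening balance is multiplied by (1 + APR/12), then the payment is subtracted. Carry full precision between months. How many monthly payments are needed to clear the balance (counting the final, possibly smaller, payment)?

Monthly rate r = 16.1%/12 = 1.34167% = 0.0134167.
Recurrence: B ← B·(1+r) − £990.00.
Month 1: interest £67.75; balance after payment £4,127.75.
Month 2: interest £55.38; balance after payment £3,193.13.
Month 3: interest £42.84; balance after payment £2,245.98.
Month 4: interest £30.13; balance after payment £1,286.11.
Month 5: interest £17.26; balance after payment £313.36.
Month 6: interest £4.20; balance after payment £0.00.

6 months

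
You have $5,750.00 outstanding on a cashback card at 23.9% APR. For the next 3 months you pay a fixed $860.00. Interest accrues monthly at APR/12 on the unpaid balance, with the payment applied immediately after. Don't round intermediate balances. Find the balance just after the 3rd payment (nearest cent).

Monthly rate r = 23.9%/12 = 1.99167% = 0.0199167.
Each month: B ← B·(1+r) − $860.00.
Month 1: interest $114.52; balance after payment $5,004.52.
Month 2: interest $99.67; balance after payment $4,244.19.
Month 3: interest $84.53; balance after payment $3,468.72.

$3,468.72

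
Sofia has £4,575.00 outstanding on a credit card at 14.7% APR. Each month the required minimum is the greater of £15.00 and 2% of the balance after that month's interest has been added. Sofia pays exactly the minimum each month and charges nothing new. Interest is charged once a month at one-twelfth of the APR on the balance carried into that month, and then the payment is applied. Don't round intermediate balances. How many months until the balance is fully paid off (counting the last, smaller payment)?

Monthly rate r = 14.7%/12 = 1.225% = 0.01225.
While 2% of the post-interest balance exceeds £15.00, each month B ← (B·(1+r))·(1 − 0.02), i.e. B shrinks by the factor (1+r)·0.98 = 0.99201.
This holds for months 1–227. Entering month 228 the balance is £739.67; 2% of the post-interest balance is now below £15.00, so the flat £15.00 minimum applies from here.
From month 228 a fixed £15.00 at rate r clears £739.67 in 77 more payments. Total: 227 + 77 = 304 months.

304 months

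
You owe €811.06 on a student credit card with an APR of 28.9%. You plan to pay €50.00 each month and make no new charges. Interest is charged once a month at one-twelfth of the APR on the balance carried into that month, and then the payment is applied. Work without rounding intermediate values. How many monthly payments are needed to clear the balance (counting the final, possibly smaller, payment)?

21 months

Monthly rate r = 28.9%/12 = 2.40833% = 0.0240833.
Recurrence: B ← B·(1+r) − €50.00.
Month 1: interest €19.53; balance after payment €780.59.
Month 2: interest €18.80; balance after payment €749.39.
Closed form: n = −ln(1 − rB₀/P)/ln(1+r) = −ln(0.60934)/ln(1.02408) ≈ 20.816, so the balance reaches zero during payment 21.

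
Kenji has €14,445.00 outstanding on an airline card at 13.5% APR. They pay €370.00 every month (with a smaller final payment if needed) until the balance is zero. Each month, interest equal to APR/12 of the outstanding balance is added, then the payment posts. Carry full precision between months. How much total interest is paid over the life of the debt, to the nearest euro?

€4,685

Monthly rate r = 13.5%/12 = 1.125% = 0.01125.
Payoff takes n = ⌈−ln(1 − rB₀/P)/ln(1+r)⌉ = ⌈51.702⌉ = 52 payments; the last is €260.23.
Total paid = 51·€370.00 + €260.23 = €19,130.23.
Total interest = total paid − principal = €19,130.23 − €14,445.00 = €4,685.23.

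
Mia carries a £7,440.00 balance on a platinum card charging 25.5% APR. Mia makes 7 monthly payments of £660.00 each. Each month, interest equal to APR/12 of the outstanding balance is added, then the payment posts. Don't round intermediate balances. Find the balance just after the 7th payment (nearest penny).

Monthly rate r = 25.5%/12 = 2.125% = 0.02125.
Each month: B ← B·(1+r) − £660.00.
Month 1: interest £158.10; balance after payment £6,938.10.
Month 2: interest £147.43; balance after payment £6,425.53.
Month 3: interest £136.54; balance after payment £5,902.08.
Month 4: interest £125.42; balance after payment £5,367.50.
Month 5: interest £114.06; balance after payment £4,821.56.
Month 6: interest £102.46; balance after payment £4,264.01.
Month 7: interest £90.61; balance after payment £3,694.62.

£3,694.62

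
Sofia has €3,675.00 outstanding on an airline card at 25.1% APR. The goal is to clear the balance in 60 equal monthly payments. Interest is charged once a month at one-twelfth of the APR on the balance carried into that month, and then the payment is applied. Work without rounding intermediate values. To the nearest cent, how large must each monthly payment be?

€108.08

Monthly rate r = 25.1%/12 = 2.09167% = 0.0209167.
Level-payment amortization: P = B₀·r / (1 − (1+r)^(−n)) = 3675.00·0.0209167 / (1 − 1.02092^(−60)).
Denominator 1 − (1+r)^(−60) = 0.711209854.
P = 76.8688 / 0.711209854 ≈ 108.08.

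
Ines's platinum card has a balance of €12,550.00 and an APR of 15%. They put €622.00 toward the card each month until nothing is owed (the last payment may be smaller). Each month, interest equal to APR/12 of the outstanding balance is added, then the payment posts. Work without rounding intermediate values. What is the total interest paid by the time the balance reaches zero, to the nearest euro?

€2,003

Monthly rate r = 15%/12 = 1.25% = 0.0125.
Payoff takes n = ⌈−ln(1 − rB₀/P)/ln(1+r)⌉ = ⌈23.396⌉ = 24 payments; the last is €247.07.
Total paid = 23·€622.00 + €247.07 = €14,553.07.
Total interest = total paid − principal = €14,553.07 − €12,550.00 = €2,003.07.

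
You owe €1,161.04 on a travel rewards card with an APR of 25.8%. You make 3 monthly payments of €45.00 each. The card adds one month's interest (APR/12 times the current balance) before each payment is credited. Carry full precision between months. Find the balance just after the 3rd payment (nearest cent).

Monthly rate r = 25.8%/12 = 2.15% = 0.0215.
Each month: B ← B·(1+r) − €45.00.
Month 1: interest €24.96; balance after payment €1,141.00.
Month 2: interest €24.53; balance after payment €1,120.53.
Month 3: interest €24.09; balance after payment €1,099.63.

€1,099.63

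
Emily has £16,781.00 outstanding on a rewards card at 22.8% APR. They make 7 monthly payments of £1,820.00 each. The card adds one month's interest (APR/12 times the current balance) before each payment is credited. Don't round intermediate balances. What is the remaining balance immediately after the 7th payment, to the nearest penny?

£5,654.58

Monthly rate r = 22.8%/12 = 1.9% = 0.019.
Each month: B ← B·(1+r) − £1,820.00.
Month 1: interest £318.84; balance after payment £15,279.84.
Month 2: interest £290.32; balance after payment £13,750.16.
Month 3: interest £261.25; balance after payment £12,191.41.
Month 4: interest £231.64; balance after payment £10,603.05.
Month 5: interest £201.46; balance after payment £8,984.50.
Month 6: interest £170.71; balance after payment £7,335.21.
Month 7: interest £139.37; balance after payment £5,654.58.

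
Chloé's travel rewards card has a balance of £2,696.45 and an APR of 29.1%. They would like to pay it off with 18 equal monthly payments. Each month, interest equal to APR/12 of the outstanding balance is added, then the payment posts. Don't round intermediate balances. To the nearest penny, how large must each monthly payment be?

£186.65

Monthly rate r = 29.1%/12 = 2.425% = 0.02425.
Level-payment amortization: P = B₀·r / (1 − (1+r)^(−n)) = 2696.45·0.02425 / (1 − 1.02425^(−18)).
Denominator 1 − (1+r)^(−18) = 0.350330479.
P = 65.3889 / 0.350330479 ≈ 186.65.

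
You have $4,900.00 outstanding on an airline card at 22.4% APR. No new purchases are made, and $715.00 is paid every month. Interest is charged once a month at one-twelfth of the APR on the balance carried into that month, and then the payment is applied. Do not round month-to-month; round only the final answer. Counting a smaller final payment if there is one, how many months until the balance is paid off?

Monthly rate r = 22.4%/12 = 1.86667% = 0.0186667.
Recurrence: B ← B·(1+r) − $715.00.
Month 1: interest $91.47; balance after payment $4,276.47.
Month 2: interest $79.83; balance after payment $3,641.29.
Closed form: n = −ln(1 − rB₀/P)/ln(1+r) = −ln(0.87207)/ln(1.01867) ≈ 7.401, so the balance reaches zero during payment 8.

8 payments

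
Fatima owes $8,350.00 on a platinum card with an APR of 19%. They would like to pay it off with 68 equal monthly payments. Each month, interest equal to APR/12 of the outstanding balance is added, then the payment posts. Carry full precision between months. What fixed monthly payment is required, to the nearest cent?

$201.42

Monthly rate r = 19%/12 = 1.58333% = 0.0158333.
Level-payment amortization: P = B₀·r / (1 − (1+r)^(−n)) = 8350.00·0.0158333 / (1 − 1.01583^(−68)).
Denominator 1 − (1+r)^(−68) = 0.656384497.
P = 132.208 / 0.656384497 ≈ 201.42.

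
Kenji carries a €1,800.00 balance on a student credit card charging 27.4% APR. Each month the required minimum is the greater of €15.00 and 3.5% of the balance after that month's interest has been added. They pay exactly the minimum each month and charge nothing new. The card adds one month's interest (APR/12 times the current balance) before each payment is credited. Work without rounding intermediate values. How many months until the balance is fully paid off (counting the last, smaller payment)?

Monthly rate r = 27.4%/12 = 2.28333% = 0.0228333.
While 3.5% of the post-interest balance exceeds €15.00, each month B ← (B·(1+r))·(1 − 0.035), i.e. B shrinks by the factor (1+r)·0.965 = 0.98703.
This holds for months 1–112. Entering month 113 the balance is €417.33; 3.5% of the post-interest balance is now below €15.00, so the flat €15.00 minimum applies from here.
From month 113 a fixed €15.00 at rate r clears €417.33 in 45 more payments. Total: 112 + 45 = 157 months.

157 months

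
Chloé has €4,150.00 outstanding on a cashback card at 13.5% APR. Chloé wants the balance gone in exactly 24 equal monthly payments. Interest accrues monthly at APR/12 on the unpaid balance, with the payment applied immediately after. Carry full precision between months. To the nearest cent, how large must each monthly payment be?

Monthly rate r = 13.5%/12 = 1.125% = 0.01125.
Level-payment amortization: P = B₀·r / (1 − (1+r)^(−n)) = 4150.00·0.01125 / (1 − 1.01125^(−24)).
Denominator 1 − (1+r)^(−24) = 0.235468878.
P = 46.6875 / 0.235468878 ≈ 198.27.

€198.27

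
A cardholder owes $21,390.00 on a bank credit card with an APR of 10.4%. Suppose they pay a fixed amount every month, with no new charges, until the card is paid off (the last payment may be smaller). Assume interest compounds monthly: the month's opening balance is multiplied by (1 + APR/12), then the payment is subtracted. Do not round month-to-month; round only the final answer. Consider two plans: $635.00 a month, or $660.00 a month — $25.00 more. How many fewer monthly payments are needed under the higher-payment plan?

2 fewer payments

Monthly rate r = 10.4%/12 = 0.866667% = 0.00866667.
At $635.00/mo: n = ⌈−ln(1 − rB₀/P)/ln(1+r)⌉ = 41 payments (last $3.63); total interest = total paid − $21,390.00 = $4,013.63.
At $660.00/mo: 39 payments (last $138.98); total interest $3,828.98.
Payments saved = 41 − 39 = 2.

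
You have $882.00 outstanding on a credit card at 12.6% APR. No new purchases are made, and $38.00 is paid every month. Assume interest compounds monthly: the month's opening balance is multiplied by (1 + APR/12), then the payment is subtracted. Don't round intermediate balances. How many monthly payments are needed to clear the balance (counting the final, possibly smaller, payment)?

27 payments

Monthly rate r = 12.6%/12 = 1.05% = 0.0105.
Recurrence: B ← B·(1+r) − $38.00.
Month 1: interest $9.26; balance after payment $853.26.
Month 2: interest $8.96; balance after payment $824.22.
Closed form: n = −ln(1 − rB₀/P)/ln(1+r) = −ln(0.75629)/ln(1.0105) ≈ 26.742, so the balance reaches zero during payment 27.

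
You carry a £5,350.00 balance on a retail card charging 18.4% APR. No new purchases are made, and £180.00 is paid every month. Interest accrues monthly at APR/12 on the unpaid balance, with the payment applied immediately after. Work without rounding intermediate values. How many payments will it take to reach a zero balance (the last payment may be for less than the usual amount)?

40 months

Monthly rate r = 18.4%/12 = 1.53333% = 0.0153333.
Recurrence: B ← B·(1+r) − £180.00.
Month 1: interest £82.03; balance after payment £5,252.03.
Month 2: interest £80.53; balance after payment £5,152.56.
Closed form: n = −ln(1 − rB₀/P)/ln(1+r) = −ln(0.54426)/ln(1.01533) ≈ 39.977, so the balance reaches zero during payment 40.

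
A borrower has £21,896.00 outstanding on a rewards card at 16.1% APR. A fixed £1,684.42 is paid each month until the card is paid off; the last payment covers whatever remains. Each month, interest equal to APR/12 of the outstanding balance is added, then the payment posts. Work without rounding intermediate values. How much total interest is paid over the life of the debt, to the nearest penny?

Monthly rate r = 16.1%/12 = 1.34167% = 0.0134167.
Payoff takes n = ⌈−ln(1 − rB₀/P)/ln(1+r)⌉ = ⌈14.380⌉ = 15 payments; the last is £642.99.
Total paid = 14·£1,684.42 + £642.99 = £24,224.87.
Total interest = total paid − principal = £24,224.87 − £21,896.00 = £2,328.87.

£2,328.87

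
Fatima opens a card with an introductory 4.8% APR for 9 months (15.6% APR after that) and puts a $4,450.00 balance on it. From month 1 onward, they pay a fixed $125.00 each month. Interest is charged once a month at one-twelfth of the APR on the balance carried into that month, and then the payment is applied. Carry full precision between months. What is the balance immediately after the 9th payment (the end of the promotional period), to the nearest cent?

Promo months 1–9 at r₀ = 4.8%/12 = 0.004; months 10+ at r₁ = 15.6%/12 = 0.013.
After month 9: iterate B ← B·(1+r₀) − $125.00 for 9 months → $3,469.62.

$3,469.62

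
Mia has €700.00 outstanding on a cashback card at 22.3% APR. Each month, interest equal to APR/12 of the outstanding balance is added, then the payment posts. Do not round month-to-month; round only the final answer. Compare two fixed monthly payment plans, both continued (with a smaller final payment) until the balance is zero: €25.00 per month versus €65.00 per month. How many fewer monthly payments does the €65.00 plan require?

27 fewer payments

Monthly rate r = 22.3%/12 = 1.85833% = 0.0185833.
At €25.00/mo: n = ⌈−ln(1 − rB₀/P)/ln(1+r)⌉ = 40 payments (last €22.51); total interest = total paid − €700.00 = €297.51.
At €65.00/mo: 13 payments (last €8.36); total interest €88.36.
Payments saved = 40 − 13 = 27.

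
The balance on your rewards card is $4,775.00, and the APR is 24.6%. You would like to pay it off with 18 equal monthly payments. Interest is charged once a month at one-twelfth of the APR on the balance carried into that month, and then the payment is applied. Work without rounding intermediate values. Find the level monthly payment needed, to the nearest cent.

Monthly rate r = 24.6%/12 = 2.05% = 0.0205.
Level-payment amortization: P = B₀·r / (1 − (1+r)^(−n)) = 4775.00·0.0205 / (1 − 1.0205^(−18)).
Denominator 1 − (1+r)^(−18) = 0.305989826.
P = 97.8875 / 0.305989826 ≈ 319.90.

$319.90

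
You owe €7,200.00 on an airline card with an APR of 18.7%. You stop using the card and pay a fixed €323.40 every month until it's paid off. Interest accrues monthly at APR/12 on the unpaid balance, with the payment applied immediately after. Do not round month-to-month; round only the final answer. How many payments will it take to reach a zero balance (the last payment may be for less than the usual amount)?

Monthly rate r = 18.7%/12 = 1.55833% = 0.0155833.
Recurrence: B ← B·(1+r) − €323.40.
Month 1: interest €112.20; balance after payment €6,988.80.
Month 2: interest €108.91; balance after payment €6,774.31.
Closed form: n = −ln(1 − rB₀/P)/ln(1+r) = −ln(0.65306)/ln(1.01558) ≈ 27.555, so the balance reaches zero during payment 28.

28 months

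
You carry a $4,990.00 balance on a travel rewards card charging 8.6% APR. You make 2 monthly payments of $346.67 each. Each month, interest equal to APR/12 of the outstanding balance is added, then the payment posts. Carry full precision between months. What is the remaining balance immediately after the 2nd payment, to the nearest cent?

$4,365.96

Monthly rate r = 8.6%/12 = 0.716667% = 0.00716667.
Each month: B ← B·(1+r) − $346.67.
Month 1: interest $35.76; balance after payment $4,679.09.
Month 2: interest $33.53; balance after payment $4,365.96.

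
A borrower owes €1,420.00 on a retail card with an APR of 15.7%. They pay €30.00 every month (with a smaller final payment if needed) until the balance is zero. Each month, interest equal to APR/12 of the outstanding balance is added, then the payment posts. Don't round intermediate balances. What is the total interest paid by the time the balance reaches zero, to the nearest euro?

Monthly rate r = 15.7%/12 = 1.30833% = 0.0130833.
Payoff takes n = ⌈−ln(1 − rB₀/P)/ln(1+r)⌉ = ⌈74.292⌉ = 75 payments; the last is €8.80.
Total paid = 74·€30.00 + €8.80 = €2,228.80.
Total interest = total paid − principal = €2,228.80 − €1,420.00 = €808.80.

€809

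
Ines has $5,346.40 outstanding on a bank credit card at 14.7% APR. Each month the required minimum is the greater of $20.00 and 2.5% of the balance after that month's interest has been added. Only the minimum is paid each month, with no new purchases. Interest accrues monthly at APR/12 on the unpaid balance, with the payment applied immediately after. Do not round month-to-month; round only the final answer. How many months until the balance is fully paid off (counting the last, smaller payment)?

Monthly rate r = 14.7%/12 = 1.225% = 0.01225.
While 2.5% of the post-interest balance exceeds $20.00, each month B ← (B·(1+r))·(1 − 0.025), i.e. B shrinks by the factor (1+r)·0.975 = 0.98694.
This holds for months 1–146. Entering month 147 the balance is $784.79; 2.5% of the post-interest balance is now below $20.00, so the flat $20.00 minimum applies from here.
From month 147 a fixed $20.00 at rate r clears $784.79 in 54 more payments. Total: 146 + 54 = 200 months.

200 months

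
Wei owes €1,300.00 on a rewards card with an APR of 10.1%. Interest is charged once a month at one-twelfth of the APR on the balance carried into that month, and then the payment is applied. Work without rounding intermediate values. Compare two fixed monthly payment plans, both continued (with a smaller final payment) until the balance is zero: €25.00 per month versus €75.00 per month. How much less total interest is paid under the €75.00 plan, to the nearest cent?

€305.94

Monthly rate r = 10.1%/12 = 0.841667% = 0.00841667.
At €25.00/mo: n = ⌈−ln(1 − rB₀/P)/ln(1+r)⌉ = 69 payments (last €17.09); total interest = total paid − €1,300.00 = €417.09.
At €75.00/mo: 19 payments (last €61.15); total interest €111.15.
Interest saved = €417.09 − €111.15 = €305.94.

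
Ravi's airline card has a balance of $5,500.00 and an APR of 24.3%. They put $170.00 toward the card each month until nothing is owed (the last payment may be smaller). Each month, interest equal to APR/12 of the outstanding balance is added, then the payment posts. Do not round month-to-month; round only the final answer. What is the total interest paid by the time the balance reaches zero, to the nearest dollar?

$3,528

Monthly rate r = 24.3%/12 = 2.025% = 0.02025.
Payoff takes n = ⌈−ln(1 − rB₀/P)/ln(1+r)⌉ = ⌈53.105⌉ = 54 payments; the last is $18.05.
Total paid = 53·$170.00 + $18.05 = $9,028.05.
Total interest = total paid − principal = $9,028.05 − $5,500.00 = $3,528.05.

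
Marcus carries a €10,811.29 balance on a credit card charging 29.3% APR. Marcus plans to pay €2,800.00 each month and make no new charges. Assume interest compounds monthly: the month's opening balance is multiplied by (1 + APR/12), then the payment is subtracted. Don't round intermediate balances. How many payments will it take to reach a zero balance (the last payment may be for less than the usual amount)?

Monthly rate r = 29.3%/12 = 2.44167% = 0.0244167.
Recurrence: B ← B·(1+r) − €2,800.00.
Month 1: interest €263.98; balance after payment €8,275.27.
Month 2: interest €202.05; balance after payment €5,677.32.
Month 3: interest €138.62; balance after payment €3,015.94.
Month 4: interest €73.64; balance after payment €289.58.
Month 5: interest €7.07; balance after payment €0.00.

5 months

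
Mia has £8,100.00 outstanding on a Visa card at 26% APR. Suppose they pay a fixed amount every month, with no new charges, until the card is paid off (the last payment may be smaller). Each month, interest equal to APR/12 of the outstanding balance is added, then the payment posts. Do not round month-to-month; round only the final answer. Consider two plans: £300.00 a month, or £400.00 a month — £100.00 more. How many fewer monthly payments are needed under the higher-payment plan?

15 fewer payments

Monthly rate r = 26%/12 = 2.16667% = 0.0216667.
At £300.00/mo: n = ⌈−ln(1 − rB₀/P)/ln(1+r)⌉ = 42 payments (last £8.91); total interest = total paid − £8,100.00 = £4,208.91.
At £400.00/mo: 27 payments (last £378.50); total interest £2,678.50.
Payments saved = 42 − 27 = 15.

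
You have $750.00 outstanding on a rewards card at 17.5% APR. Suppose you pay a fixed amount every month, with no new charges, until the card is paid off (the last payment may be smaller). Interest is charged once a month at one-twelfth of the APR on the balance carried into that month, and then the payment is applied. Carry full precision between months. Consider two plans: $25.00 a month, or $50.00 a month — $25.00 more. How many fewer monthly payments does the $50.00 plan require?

22 fewer payments

Monthly rate r = 17.5%/12 = 1.45833% = 0.0145833.
At $25.00/mo: n = ⌈−ln(1 − rB₀/P)/ln(1+r)⌉ = 40 payments (last $18.55); total interest = total paid − $750.00 = $243.55.
At $50.00/mo: 18 payments (last $2.55); total interest $102.55.
Payments saved = 40 − 18 = 22.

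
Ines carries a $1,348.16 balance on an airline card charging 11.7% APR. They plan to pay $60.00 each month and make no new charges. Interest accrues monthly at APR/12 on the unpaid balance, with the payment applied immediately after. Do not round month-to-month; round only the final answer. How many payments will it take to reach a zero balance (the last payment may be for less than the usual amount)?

26 months

Monthly rate r = 11.7%/12 = 0.975% = 0.00975.
Recurrence: B ← B·(1+r) − $60.00.
Month 1: interest $13.14; balance after payment $1,301.30.
Month 2: interest $12.69; balance after payment $1,253.99.
Closed form: n = −ln(1 − rB₀/P)/ln(1+r) = −ln(0.78092)/ln(1.00975) ≈ 25.485, so the balance reaches zero during payment 26.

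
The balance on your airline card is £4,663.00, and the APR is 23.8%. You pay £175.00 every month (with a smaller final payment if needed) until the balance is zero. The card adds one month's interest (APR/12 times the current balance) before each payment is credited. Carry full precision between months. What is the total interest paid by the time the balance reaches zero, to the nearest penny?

Monthly rate r = 23.8%/12 = 1.98333% = 0.0198333.
Payoff takes n = ⌈−ln(1 − rB₀/P)/ln(1+r)⌉ = ⌈38.280⌉ = 39 payments; the last is £49.26.
Total paid = 38·£175.00 + £49.26 = £6,699.26.
Total interest = total paid − principal = £6,699.26 − £4,663.00 = £2,036.26.

£2,036.26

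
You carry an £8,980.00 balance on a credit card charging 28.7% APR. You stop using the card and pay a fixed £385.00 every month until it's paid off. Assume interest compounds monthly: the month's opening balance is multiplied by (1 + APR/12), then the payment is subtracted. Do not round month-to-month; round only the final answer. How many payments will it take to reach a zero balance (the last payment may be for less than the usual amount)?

Monthly rate r = 28.7%/12 = 2.39167% = 0.0239167.
Recurrence: B ← B·(1+r) − £385.00.
Month 1: interest £214.77; balance after payment £8,809.77.
Month 2: interest £210.70; balance after payment £8,635.47.
Closed form: n = −ln(1 − rB₀/P)/ln(1+r) = −ln(0.44215)/ln(1.02392) ≈ 34.529, so the balance reaches zero during payment 35.

35 payments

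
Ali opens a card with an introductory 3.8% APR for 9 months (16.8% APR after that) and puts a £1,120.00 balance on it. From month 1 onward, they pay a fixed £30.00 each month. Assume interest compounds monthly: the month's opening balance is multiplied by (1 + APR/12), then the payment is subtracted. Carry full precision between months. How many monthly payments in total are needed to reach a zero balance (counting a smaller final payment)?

Promo months 1–9 at r₀ = 3.8%/12 = 0.00316667; months 10+ at r₁ = 16.8%/12 = 0.014.
After month 9: iterate B ← B·(1+r₀) − £30.00 for 9 months → £878.88.
Then at r₁ with £30.00/mo: n₂ = −ln(1 − r₁·B/P)/ln(1+r₁) ≈ 37.97 → 38 more payments.

47 payments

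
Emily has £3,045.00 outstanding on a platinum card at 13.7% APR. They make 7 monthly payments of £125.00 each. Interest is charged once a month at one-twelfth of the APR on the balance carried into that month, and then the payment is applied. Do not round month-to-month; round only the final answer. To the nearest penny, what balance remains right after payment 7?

Monthly rate r = 13.7%/12 = 1.14167% = 0.0114167.
Each month: B ← B·(1+r) − £125.00.
Month 1: interest £34.76; balance after payment £2,954.76.
Month 2: interest £33.73; balance after payment £2,863.50.
Month 3: interest £32.69; balance after payment £2,771.19.
Month 4: interest £31.64; balance after payment £2,677.83.
Month 5: interest £30.57; balance after payment £2,583.40.
Month 6: interest £29.49; balance after payment £2,487.89.
Month 7: interest £28.40; balance after payment £2,391.30.

£2,391.30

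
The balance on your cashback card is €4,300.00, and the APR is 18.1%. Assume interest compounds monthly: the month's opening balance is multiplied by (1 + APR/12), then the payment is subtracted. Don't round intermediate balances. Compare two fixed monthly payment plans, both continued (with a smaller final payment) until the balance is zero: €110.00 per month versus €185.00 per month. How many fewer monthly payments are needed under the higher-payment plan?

Monthly rate r = 18.1%/12 = 1.50833% = 0.0150833.
At €110.00/mo: n = ⌈−ln(1 − rB₀/P)/ln(1+r)⌉ = 60 payments (last €54.60); total interest = total paid − €4,300.00 = €2,244.60.
At €185.00/mo: 29 payments (last €154.71); total interest €1,034.71.
Payments saved = 60 − 29 = 31.

31 fewer payments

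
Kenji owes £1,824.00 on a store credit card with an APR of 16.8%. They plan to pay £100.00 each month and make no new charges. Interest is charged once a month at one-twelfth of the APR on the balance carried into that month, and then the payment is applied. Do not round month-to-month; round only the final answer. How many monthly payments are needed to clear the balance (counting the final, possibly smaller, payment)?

Monthly rate r = 16.8%/12 = 1.4% = 0.014.
Recurrence: B ← B·(1+r) − £100.00.
Month 1: interest £25.54; balance after payment £1,749.54.
Month 2: interest £24.49; balance after payment £1,674.03.
Closed form: n = −ln(1 − rB₀/P)/ln(1+r) = −ln(0.74464)/ln(1.014) ≈ 21.208, so the balance reaches zero during payment 22.

22 months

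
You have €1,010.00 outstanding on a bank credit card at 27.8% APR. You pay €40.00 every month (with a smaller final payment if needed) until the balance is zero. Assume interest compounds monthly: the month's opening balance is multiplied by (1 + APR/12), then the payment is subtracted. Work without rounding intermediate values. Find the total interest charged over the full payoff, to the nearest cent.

€525.98

Monthly rate r = 27.8%/12 = 2.31667% = 0.0231667.
Payoff takes n = ⌈−ln(1 − rB₀/P)/ln(1+r)⌉ = ⌈38.397⌉ = 39 payments; the last is €15.98.
Total paid = 38·€40.00 + €15.98 = €1,535.98.
Total interest = total paid − principal = €1,535.98 − €1,010.00 = €525.98.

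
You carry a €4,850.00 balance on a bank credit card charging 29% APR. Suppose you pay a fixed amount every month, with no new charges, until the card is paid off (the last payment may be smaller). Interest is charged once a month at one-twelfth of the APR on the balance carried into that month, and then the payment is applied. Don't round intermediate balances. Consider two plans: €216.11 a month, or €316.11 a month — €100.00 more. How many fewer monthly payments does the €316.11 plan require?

Monthly rate r = 29%/12 = 2.41667% = 0.0241667.
At €216.11/mo: n = ⌈−ln(1 − rB₀/P)/ln(1+r)⌉ = 33 payments (last €159.10); total interest = total paid − €4,850.00 = €2,224.62.
At €316.11/mo: 20 payments (last €127.64); total interest €1,283.73.
Payments saved = 33 − 20 = 13.

13 fewer payments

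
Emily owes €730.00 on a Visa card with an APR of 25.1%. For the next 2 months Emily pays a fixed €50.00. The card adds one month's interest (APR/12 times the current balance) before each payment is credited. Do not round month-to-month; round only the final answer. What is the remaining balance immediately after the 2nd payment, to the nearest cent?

€659.81

Monthly rate r = 25.1%/12 = 2.09167% = 0.0209167.
Each month: B ← B·(1+r) − €50.00.
Month 1: interest €15.27; balance after payment €695.27.
Month 2: interest €14.54; balance after payment €659.81.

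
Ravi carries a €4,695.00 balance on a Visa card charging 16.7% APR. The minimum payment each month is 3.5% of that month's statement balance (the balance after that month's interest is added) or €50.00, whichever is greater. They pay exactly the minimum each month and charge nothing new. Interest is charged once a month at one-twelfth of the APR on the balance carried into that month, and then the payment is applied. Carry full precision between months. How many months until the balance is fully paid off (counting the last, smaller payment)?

Monthly rate r = 16.7%/12 = 1.39167% = 0.0139167.
While 3.5% of the post-interest balance exceeds €50.00, each month B ← (B·(1+r))·(1 − 0.035), i.e. B shrinks by the factor (1+r)·0.965 = 0.97843.
This holds for months 1–56. Entering month 57 the balance is €1,384.50; 3.5% of the post-interest balance is now below €50.00, so the flat €50.00 minimum applies from here.
From month 57 a fixed €50.00 at rate r clears €1,384.50 in 36 more payments. Total: 56 + 36 = 92 months.

92 months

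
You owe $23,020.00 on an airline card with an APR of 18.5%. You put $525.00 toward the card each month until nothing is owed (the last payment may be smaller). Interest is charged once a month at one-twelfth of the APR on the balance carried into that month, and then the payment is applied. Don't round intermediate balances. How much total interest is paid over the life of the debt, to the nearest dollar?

$15,654

Monthly rate r = 18.5%/12 = 1.54167% = 0.0154167.
Payoff takes n = ⌈−ln(1 − rB₀/P)/ln(1+r)⌉ = ⌈73.662⌉ = 74 payments; the last is $348.62.
Total paid = 73·$525.00 + $348.62 = $38,673.62.
Total interest = total paid − principal = $38,673.62 − $23,020.00 = $15,653.62.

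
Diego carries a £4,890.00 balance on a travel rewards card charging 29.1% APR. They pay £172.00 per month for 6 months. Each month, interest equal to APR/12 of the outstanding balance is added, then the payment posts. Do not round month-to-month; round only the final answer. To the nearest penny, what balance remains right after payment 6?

£4,549.42

Monthly rate r = 29.1%/12 = 2.425% = 0.02425.
Each month: B ← B·(1+r) − £172.00.
Month 1: interest £118.58; balance after payment £4,836.58.
Month 2: interest £117.29; balance after payment £4,781.87.
Month 3: interest £115.96; balance after payment £4,725.83.
Month 4: interest £114.60; balance after payment £4,668.43.
Month 5: interest £113.21; balance after payment £4,609.64.
Month 6: interest £111.78; balance after payment £4,549.42.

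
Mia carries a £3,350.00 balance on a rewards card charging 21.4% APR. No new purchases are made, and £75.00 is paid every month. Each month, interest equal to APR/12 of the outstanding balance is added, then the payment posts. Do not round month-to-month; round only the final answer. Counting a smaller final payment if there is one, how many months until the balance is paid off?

91 payments

Monthly rate r = 21.4%/12 = 1.78333% = 0.0178333.
Recurrence: B ← B·(1+r) − £75.00.
Month 1: interest £59.74; balance after payment £3,334.74.
Month 2: interest £59.47; balance after payment £3,319.21.
Closed form: n = −ln(1 − rB₀/P)/ln(1+r) = −ln(0.20344)/ln(1.01783) ≈ 90.085, so the balance reaches zero during payment 91.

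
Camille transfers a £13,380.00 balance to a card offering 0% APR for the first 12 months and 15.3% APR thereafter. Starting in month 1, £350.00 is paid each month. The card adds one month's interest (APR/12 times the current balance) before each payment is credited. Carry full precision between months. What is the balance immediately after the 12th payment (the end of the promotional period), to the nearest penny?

£9,180.00

Promo months 1–12 at r₀ = 0%/12 = 0; months 13+ at r₁ = 15.3%/12 = 0.01275.
After month 12 (no interest yet): B = £13,380.00 − 12·£350.00 = £9,180.00.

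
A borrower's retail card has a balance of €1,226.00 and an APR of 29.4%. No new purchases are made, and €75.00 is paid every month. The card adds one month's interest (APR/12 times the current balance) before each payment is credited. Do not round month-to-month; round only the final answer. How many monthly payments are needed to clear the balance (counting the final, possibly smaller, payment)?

Monthly rate r = 29.4%/12 = 2.45% = 0.0245.
Recurrence: B ← B·(1+r) − €75.00.
Month 1: interest €30.04; balance after payment €1,181.04.
Month 2: interest €28.94; balance after payment €1,134.97.
Closed form: n = −ln(1 − rB₀/P)/ln(1+r) = −ln(0.59951)/ln(1.0245) ≈ 21.138, so the balance reaches zero during payment 22.

22 months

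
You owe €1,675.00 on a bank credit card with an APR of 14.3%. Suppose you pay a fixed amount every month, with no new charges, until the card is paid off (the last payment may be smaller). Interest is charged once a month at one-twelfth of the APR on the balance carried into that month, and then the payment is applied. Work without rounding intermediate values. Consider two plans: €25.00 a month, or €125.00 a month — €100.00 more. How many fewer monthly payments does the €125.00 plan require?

Monthly rate r = 14.3%/12 = 1.19167% = 0.0119167.
At €25.00/mo: n = ⌈−ln(1 − rB₀/P)/ln(1+r)⌉ = 136 payments (last €4.90); total interest = total paid − €1,675.00 = €1,704.90.
At €125.00/mo: 15 payments (last €85.94); total interest €160.94.
Payments saved = 136 − 15 = 121.

121 fewer payments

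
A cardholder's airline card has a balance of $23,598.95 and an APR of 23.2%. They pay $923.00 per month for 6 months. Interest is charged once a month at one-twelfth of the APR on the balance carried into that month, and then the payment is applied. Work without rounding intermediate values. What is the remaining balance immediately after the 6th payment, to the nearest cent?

$20,659.53

Monthly rate r = 23.2%/12 = 1.93333% = 0.0193333.
Each month: B ← B·(1+r) − $923.00.
Month 1: interest $456.25; balance after payment $23,132.20.
Month 2: interest $447.22; balance after payment $22,656.42.
Month 3: interest $438.02; balance after payment $22,171.44.
Month 4: interest $428.65; balance after payment $21,677.09.
Month 5: interest $419.09; balance after payment $21,173.18.
Month 6: interest $409.35; balance after payment $20,659.53.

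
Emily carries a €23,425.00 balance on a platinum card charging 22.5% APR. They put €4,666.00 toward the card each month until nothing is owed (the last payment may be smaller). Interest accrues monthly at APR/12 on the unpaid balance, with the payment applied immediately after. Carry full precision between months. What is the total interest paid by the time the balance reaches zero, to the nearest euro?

Monthly rate r = 22.5%/12 = 1.875% = 0.01875.
Payoff takes n = ⌈−ln(1 − rB₀/P)/ln(1+r)⌉ = ⌈5.322⌉ = 6 payments; the last is €1,511.39.
Total paid = 5·€4,666.00 + €1,511.39 = €24,841.39.
Total interest = total paid − principal = €24,841.39 − €23,425.00 = €1,416.39.

€1,416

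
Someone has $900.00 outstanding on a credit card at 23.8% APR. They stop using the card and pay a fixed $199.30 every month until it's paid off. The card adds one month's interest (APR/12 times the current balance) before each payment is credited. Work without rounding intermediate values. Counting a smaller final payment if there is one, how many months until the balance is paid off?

5 payments

Monthly rate r = 23.8%/12 = 1.98333% = 0.0198333.
Recurrence: B ← B·(1+r) − $199.30.
Month 1: interest $17.85; balance after payment $718.55.
Month 2: interest $14.25; balance after payment $533.50.
Month 3: interest $10.58; balance after payment $344.78.
Month 4: interest $6.84; balance after payment $152.32.
Month 5: interest $3.02; balance after payment $0.00.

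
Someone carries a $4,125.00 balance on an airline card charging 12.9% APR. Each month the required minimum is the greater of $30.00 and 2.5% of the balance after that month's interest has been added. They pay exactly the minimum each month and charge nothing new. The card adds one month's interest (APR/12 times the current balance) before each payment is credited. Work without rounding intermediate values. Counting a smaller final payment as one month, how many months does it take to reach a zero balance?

Monthly rate r = 12.9%/12 = 1.075% = 0.01075.
While 2.5% of the post-interest balance exceeds $30.00, each month B ← (B·(1+r))·(1 − 0.025), i.e. B shrinks by the factor (1+r)·0.975 = 0.98548.
This holds for months 1–86. Entering month 87 the balance is $1,172.69; 2.5% of the post-interest balance is now below $30.00, so the flat $30.00 minimum applies from here.
From month 87 a fixed $30.00 at rate r clears $1,172.69 in 51 more payments. Total: 86 + 51 = 137 months.

137 months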